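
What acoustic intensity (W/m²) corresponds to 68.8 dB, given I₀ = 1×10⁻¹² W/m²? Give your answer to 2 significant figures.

7.6e-06 W/m²

I/I₀ = 10^(68.8/10) = 7.586e+06, so I = 7.586e+06 × 10⁻¹² W/m².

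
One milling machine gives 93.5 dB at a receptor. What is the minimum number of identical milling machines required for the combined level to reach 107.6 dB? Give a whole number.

N identical sources give L₁ + 10·log₁₀ N, so require 10·log₁₀ N ≥ 107.6 − 93.5 = 14.1 dB.
N ≥ 10^(14.1/10) = 25.704, so N = 26.

26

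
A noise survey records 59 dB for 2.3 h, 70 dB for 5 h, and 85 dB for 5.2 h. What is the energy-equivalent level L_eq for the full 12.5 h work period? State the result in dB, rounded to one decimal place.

The energy average is taken in the linear domain: L_eq = 10·log₁₀[(Σ tᵢ·10^(Lᵢ/10))/T], T = 12.5 h.
Σ tᵢ·10^(Lᵢ/10) = 2.3·10^(59/10) + 5·10^(70/10) + 5.2·10^(85/10) = 1.696e+09.
L_eq = 10·log₁₀(1.696e+09/12.5) = 81.33 dB.

81.3 dB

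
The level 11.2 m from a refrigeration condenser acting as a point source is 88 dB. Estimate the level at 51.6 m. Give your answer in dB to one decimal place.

Spherical spreading from a point source gives a 20·log₁₀(r₂/r₁) drop.
L₂ = 88 − 20·log₁₀(51.6/11.2) = 88 − 13.269 = 74.73 dB.

74.7 dB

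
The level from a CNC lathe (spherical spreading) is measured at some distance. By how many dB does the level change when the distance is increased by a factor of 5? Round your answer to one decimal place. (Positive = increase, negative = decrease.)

-14.0 dB

Point-source spreading: ΔL = −20·log₁₀(r₂/r₁).
ΔL = −20·log₁₀(5) = -13.98 dB.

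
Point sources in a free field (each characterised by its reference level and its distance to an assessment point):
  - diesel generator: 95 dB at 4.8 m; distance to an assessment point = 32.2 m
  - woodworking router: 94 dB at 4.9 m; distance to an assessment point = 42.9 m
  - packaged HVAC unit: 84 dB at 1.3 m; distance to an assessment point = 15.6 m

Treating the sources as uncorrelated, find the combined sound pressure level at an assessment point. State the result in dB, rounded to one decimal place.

80.2 dB

Propagate each source to the receiver with L = L_ref − 20·log₁₀(r/r_ref), then add intensities.
diesel generator: 95 − 20·log₁₀(32.2/4.8) = 95 − 16.53 = 78.47 dB.
woodworking router: 94 − 20·log₁₀(42.9/4.9) = 94 − 18.85 = 75.15 dB.
packaged HVAC unit: 84 − 20·log₁₀(15.6/1.3) = 84 − 21.58 = 62.42 dB.
Σ 10^(L/10) = 1.048e+08 → L_total = 10·log₁₀(1.048e+08) = 80.20 dB.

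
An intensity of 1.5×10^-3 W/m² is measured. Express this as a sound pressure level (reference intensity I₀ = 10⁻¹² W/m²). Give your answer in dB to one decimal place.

Dividing by I₀ shifts the exponent by 12: I/I₀ = 1.5×10^9.
L = 10·(0.1761 + 9) = 91.76 dB.

91.8 dB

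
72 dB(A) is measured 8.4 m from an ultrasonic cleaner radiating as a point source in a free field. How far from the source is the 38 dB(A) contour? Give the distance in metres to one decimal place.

The 34.0 dB drop corresponds to a distance ratio of 10^(34.0/20) for a point source.
r₂ = 8.4·10^((72−38)/20) = 8.4·10^(34.0/20) = 421.00 m.

421.0 m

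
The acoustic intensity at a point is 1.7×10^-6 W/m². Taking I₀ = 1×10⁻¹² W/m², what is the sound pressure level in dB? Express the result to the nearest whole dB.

62 dB

Dividing by I₀ shifts the exponent by 12: I/I₀ = 1.7×10^6.
L = 10·(0.2304 + 6) = 62.30 dB.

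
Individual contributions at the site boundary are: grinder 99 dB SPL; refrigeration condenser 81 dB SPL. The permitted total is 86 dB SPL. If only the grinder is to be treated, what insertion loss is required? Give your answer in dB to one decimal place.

14.7 dB

The untreated sources together contribute 10^(81/10) = 1.259e+08, i.e. 81.00 dB SPL.
The limit corresponds to 10^(86/10) = 3.981e+08; subtracting the fixed part leaves 2.722e+08 for the grinder, i.e. 84.35 dB SPL.
So the grinder must be reduced from 99 to 84.35 dB SPL: IL = 14.65 dB.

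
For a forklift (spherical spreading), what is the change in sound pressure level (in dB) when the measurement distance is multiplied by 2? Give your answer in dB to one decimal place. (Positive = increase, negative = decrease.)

A point source loses 6 dB per doubling of distance; generally ΔL = −20·log₁₀(r₂/r₁).
ΔL = −20·log₁₀(2) = -6.02 dB.

-6.0 dB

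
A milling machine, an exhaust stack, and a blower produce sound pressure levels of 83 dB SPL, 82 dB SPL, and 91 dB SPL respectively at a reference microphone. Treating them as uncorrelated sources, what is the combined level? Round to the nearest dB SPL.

92 dB SPL

Incoherent sources combine by intensity addition: L_total = 10·log₁₀(Σ 10^(L_i/10)).
Σ 10^(L/10) = 10^(83/10) + 10^(82/10) + 10^(91/10) = 1.617e+09.
L_total = 10·log₁₀(1.617e+09) = 92.09 dB SPL.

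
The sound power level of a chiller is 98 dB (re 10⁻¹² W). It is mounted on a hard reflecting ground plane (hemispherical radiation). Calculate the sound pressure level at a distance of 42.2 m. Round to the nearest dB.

58 dB

L_p = L_w − 10·log₁₀(2π·r²) with r = 42.2 m.
2π·r² = 1.119e+04 m², 10·log₁₀ of that is 40.488 dB.
L_p = 98 − 40.488 = 57.51 dB.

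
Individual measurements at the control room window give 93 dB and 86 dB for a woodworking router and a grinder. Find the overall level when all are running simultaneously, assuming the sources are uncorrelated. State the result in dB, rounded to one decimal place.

93.8 dB

Incoherent sources combine by intensity addition: L_total = 10·log₁₀(Σ 10^(L_i/10)).
Σ 10^(L/10) = 10^(93/10) + 10^(86/10) = 2.393e+09.
L_total = 10·log₁₀(2.393e+09) = 93.79 dB.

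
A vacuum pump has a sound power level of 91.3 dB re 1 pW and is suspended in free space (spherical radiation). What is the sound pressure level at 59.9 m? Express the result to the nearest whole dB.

45 dB

The power spreads over a sphere of area 4π·r², so L_p = L_w − 10·log₁₀(4π·r²).
4π·r² = 4.509e+04 m², 10·log₁₀ of that is 46.541 dB.
L_p = 91.3 − 46.541 = 44.76 dB.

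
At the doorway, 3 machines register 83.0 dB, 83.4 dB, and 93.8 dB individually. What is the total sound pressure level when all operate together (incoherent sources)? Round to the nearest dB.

94 dB

Incoherent sources combine by intensity addition: L_total = 10·log₁₀(Σ 10^(L_i/10)).
Σ 10^(L/10) = 10^(83.0/10) + 10^(83.4/10) + 10^(93.8/10) = 2.817e+09.
L_total = 10·log₁₀(2.817e+09) = 94.50 dB.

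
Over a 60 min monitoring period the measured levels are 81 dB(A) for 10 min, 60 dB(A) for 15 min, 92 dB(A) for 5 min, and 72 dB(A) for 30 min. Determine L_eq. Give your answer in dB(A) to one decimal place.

82.1 dB(A)

The energy average is taken in the linear domain: L_eq = 10·log₁₀[(Σ tᵢ·10^(Lᵢ/10))/T], T = 60 min.
Σ tᵢ·10^(Lᵢ/10) = 10·10^(81/10) + 15·10^(60/10) + 5·10^(92/10) + 30·10^(72/10) = 9.674e+09.
L_eq = 10·log₁₀(9.674e+09/60) = 82.07 dB(A).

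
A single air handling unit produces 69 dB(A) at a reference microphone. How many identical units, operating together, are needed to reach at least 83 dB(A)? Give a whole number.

Need L₁ + 10·log₁₀ N ≥ 83, i.e. log₁₀ N ≥ 1.40.
N ≥ 10^(14.0/10) = 25.119, so N = 26.

26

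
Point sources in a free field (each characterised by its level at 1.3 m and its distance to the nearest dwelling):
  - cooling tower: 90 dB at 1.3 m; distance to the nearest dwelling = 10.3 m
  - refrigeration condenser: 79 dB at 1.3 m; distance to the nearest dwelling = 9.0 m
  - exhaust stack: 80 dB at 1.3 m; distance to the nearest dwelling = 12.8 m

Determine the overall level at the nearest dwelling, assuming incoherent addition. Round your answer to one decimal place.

72.7 dB

Apply inverse-square spreading to bring every level to the receiver, then sum 10^(L/10).
cooling tower: 90 − 20·log₁₀(10.3/1.3) = 90 − 17.98 = 72.02 dB.
refrigeration condenser: 79 − 20·log₁₀(9.0/1.3) = 79 − 16.81 = 62.19 dB.
exhaust stack: 80 − 20·log₁₀(12.8/1.3) = 80 − 19.87 = 60.13 dB.
Σ 10^(L/10) = 1.862e+07 → L_total = 10·log₁₀(1.862e+07) = 72.70 dB.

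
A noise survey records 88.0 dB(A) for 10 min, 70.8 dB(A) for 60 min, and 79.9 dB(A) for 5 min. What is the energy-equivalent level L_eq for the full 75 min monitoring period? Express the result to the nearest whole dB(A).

L_eq = 10·log₁₀[(1/T)·Σ tᵢ·10^(Lᵢ/10)] with T = 75 min.
Σ tᵢ·10^(Lᵢ/10) = 10·10^(88.0/10) + 60·10^(70.8/10) + 5·10^(79.9/10) = 7.520e+09.
L_eq = 10·log₁₀(7.520e+09/75) = 80.01 dB(A).

80 dB(A)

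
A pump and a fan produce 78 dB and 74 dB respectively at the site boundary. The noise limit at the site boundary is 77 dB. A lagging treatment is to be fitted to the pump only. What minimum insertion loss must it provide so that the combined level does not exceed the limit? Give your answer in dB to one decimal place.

4.0 dB

The untreated sources together contribute 10^(74/10) = 2.512e+07, i.e. 74.00 dB.
The limit corresponds to 10^(77/10) = 5.012e+07; subtracting the fixed part leaves 2.500e+07 for the pump, i.e. 73.98 dB.
So the pump must be reduced from 78 to 73.98 dB: IL = 4.02 dB.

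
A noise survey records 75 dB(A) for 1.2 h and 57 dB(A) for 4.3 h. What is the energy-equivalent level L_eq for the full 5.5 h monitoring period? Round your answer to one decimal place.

68.6 dB(A)

Weight each interval's intensity by its duration and average over T = 5.5 h:
Σ tᵢ·10^(Lᵢ/10) = 1.2·10^(75/10) + 4.3·10^(57/10) = 4.010e+07.
L_eq = 10·log₁₀(4.010e+07/5.5) = 68.63 dB(A).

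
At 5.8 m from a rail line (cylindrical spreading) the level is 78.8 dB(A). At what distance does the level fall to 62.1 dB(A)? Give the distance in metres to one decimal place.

271.3 m

Line-source spreading drops the level by 10·log₁₀(r₂/r₁); inverting, r₂/r₁ = 10^(ΔL/10).
r₂ = 5.8·10^((78.8−62.1)/10) = 5.8·10^(16.7/10) = 271.29 m.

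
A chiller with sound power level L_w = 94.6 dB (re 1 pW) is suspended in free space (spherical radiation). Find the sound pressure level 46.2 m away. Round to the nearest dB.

50 dB

Free-field spherical radiation: L_p = L_w − 10·log₁₀(4π·r²), r = 46.2 m.
4π·r² = 2.682e+04 m², 10·log₁₀ of that is 44.285 dB.
L_p = 94.6 − 44.285 = 50.32 dB.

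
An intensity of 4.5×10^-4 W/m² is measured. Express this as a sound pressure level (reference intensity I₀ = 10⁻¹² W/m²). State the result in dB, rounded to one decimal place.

86.5 dB

Dividing by I₀ shifts the exponent by 12: I/I₀ = 4.5×10^8.
L = 10·(0.6532 + 8) = 86.53 dB.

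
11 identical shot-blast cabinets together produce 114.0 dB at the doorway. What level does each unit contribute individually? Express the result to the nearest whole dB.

Dividing the total intensity by 11 lowers the level by 10·log₁₀ 11 = 10.414 dB: L₁ = 114.0 − 10.414.

104 dB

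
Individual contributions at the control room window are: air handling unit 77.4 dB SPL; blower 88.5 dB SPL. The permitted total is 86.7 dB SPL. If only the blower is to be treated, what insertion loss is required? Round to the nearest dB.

2 dB

Everything except the blower sums to 10^(77.4/10) = 5.495e+07 in linear terms, 77.40 dB SPL.
To meet 86.7 dB SPL overall, the treated blower may contribute at most 10^(86.7/10) − 5.495e+07 = 4.128e+08, i.e. 86.16 dB SPL.
So the blower must be reduced from 88.5 to 86.16 dB SPL: IL = 2.34 dB.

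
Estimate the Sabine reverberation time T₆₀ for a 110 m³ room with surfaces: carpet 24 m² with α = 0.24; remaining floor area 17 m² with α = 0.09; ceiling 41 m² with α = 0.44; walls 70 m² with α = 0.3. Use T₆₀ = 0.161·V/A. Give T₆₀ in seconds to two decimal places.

A = Σ Sᵢαᵢ = 24·0.24 + 17·0.09 + 41·0.44 + 70·0.3 = 46.33 m².
T₆₀ = 0.161 × 110 / 46.33 = 0.382 s.

0.38 s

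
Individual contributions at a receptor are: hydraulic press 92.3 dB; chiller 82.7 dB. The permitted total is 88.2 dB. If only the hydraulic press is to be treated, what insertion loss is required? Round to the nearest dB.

The untreated sources together contribute 10^(82.7/10) = 1.862e+08, i.e. 82.70 dB.
To meet 88.2 dB overall, the treated hydraulic press may contribute at most 10^(88.2/10) − 1.862e+08 = 4.745e+08, i.e. 86.76 dB.
Required insertion loss = 92.3 − 86.76 = 5.54 dB.

6 dB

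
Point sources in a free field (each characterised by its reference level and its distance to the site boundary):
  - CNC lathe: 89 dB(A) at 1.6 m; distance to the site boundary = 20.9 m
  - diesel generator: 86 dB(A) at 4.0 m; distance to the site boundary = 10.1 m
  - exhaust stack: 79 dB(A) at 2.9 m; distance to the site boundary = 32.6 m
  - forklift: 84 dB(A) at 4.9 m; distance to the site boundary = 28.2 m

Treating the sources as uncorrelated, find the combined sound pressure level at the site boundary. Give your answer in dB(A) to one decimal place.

First find each source's level at the receiver (point-source: −20·log₁₀(r/r_ref)), then combine on an intensity basis.
CNC lathe: 89 − 20·log₁₀(20.9/1.6) = 89 − 22.32 = 66.68 dB(A).
diesel generator: 86 − 20·log₁₀(10.1/4.0) = 86 − 8.05 = 77.95 dB(A).
exhaust stack: 79 − 20·log₁₀(32.6/2.9) = 79 − 21.02 = 57.98 dB(A).
forklift: 84 − 20·log₁₀(28.2/4.9) = 84 − 15.20 = 68.80 dB(A).
Σ 10^(L/10) = 7.531e+07 → L_total = 10·log₁₀(7.531e+07) = 78.77 dB(A).

78.8 dB(A)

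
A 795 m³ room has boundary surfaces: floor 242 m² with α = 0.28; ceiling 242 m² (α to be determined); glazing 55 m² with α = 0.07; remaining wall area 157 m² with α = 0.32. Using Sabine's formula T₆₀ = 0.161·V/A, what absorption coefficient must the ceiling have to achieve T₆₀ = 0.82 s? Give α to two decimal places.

0.14

Required total absorption A = 0.161·795/0.82 = 156.09 m².
Absorption from the other surfaces = 242·0.28 + 55·0.07 + 157·0.32 = 121.85 m², so the ceiling must supply 34.24 m² over 242 m².
α = 34.24/242 = 0.141.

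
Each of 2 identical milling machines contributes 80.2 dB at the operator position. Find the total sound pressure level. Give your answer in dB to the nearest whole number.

83 dB

With 2 equal, uncorrelated contributions the intensity is 2× that of one unit, giving a rise of 10·log₁₀ 2.
L_total = 80.2 + 10·log₁₀(2) = 80.2 + 3.010 = 83.21 dB.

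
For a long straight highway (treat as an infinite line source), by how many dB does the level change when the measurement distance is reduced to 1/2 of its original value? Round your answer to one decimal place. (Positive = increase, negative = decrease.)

Line-source spreading: ΔL = −10·log₁₀(r₂/r₁).
ΔL = −10·log₁₀(0.5) = +3.01 dB.

+3.0 dB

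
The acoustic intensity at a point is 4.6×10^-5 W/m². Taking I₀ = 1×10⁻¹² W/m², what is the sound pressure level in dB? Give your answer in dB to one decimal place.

76.6 dB

I/I₀ = 4.6×10^-5/10⁻¹² = 4.6×10^7, and L = 10·log₁₀(I/I₀).
L = 10·(0.6628 + 7) = 76.63 dB.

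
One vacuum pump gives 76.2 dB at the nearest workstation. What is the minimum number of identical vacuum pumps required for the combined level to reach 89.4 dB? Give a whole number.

The shortfall is 89.4 − 76.2 = 13.2 dB, and N units add 10·log₁₀ N, so need 10·log₁₀ N ≥ 13.2.
N ≥ 10^(13.2/10) = 20.893, so N = 21.

21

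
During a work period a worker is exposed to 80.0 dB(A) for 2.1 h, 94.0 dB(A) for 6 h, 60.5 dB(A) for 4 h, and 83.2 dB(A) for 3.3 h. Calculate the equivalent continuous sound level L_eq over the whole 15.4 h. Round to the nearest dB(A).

L_eq = 10·log₁₀[(1/T)·Σ tᵢ·10^(Lᵢ/10)] with T = 15.4 h.
Σ tᵢ·10^(Lᵢ/10) = 2.1·10^(80.0/10) + 6·10^(94.0/10) + 4·10^(60.5/10) + 3.3·10^(83.2/10) = 1.598e+10.
L_eq = 10·log₁₀(1.598e+10/15.4) = 90.16 dB(A).

90 dB(A)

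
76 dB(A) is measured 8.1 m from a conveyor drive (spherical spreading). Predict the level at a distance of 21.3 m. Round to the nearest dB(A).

For a point source, L₂ = L₁ − 20·log₁₀(r₂/r₁).
L₂ = 76 − 20·log₁₀(21.3/8.1) = 76 − 8.398 = 67.60 dB(A).

68 dB(A)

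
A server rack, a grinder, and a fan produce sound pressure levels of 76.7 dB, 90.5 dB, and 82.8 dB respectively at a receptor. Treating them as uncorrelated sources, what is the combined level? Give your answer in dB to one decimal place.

91.3 dB

Incoherent sources combine by intensity addition: L_total = 10·log₁₀(Σ 10^(L_i/10)).
Σ 10^(L/10) = 10^(76.7/10) + 10^(90.5/10) + 10^(82.8/10) = 1.359e+09.
L_total = 10·log₁₀(1.359e+09) = 91.33 dB.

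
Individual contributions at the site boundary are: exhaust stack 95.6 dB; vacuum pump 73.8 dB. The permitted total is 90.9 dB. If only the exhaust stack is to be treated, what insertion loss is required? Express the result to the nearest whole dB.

5 dB

Everything except the exhaust stack sums to 10^(73.8/10) = 2.399e+07 in linear terms, 73.80 dB.
The limit corresponds to 10^(90.9/10) = 1.230e+09; subtracting the fixed part leaves 1.206e+09 for the exhaust stack, i.e. 90.81 dB.
Required insertion loss = 95.6 − 90.81 = 4.79 dB.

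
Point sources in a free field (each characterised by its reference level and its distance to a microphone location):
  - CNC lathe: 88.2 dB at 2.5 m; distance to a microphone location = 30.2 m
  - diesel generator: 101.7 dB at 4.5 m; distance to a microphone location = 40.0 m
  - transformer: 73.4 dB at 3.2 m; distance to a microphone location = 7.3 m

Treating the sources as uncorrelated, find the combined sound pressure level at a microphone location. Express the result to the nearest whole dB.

Apply inverse-square spreading to bring every level to the receiver, then sum 10^(L/10).
CNC lathe: 88.2 − 20·log₁₀(30.2/2.5) = 88.2 − 21.64 = 66.56 dB.
diesel generator: 101.7 − 20·log₁₀(40.0/4.5) = 101.7 − 18.98 = 82.72 dB.
transformer: 73.4 − 20·log₁₀(7.3/3.2) = 73.4 − 7.16 = 66.24 dB.
Σ 10^(L/10) = 1.959e+08 → L_total = 10·log₁₀(1.959e+08) = 82.92 dB.

83 dB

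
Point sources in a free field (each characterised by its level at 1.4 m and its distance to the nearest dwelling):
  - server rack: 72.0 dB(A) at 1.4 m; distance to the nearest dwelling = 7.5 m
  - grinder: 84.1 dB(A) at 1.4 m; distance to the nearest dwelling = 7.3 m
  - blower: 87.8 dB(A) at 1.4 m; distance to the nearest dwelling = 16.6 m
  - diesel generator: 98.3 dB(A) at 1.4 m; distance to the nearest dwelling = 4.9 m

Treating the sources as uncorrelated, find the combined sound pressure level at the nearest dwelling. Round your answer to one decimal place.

First find each source's level at the receiver (point-source: −20·log₁₀(r/r_ref)), then combine on an intensity basis.
server rack: 72.0 − 20·log₁₀(7.5/1.4) = 72.0 − 14.58 = 57.42 dB(A).
grinder: 84.1 − 20·log₁₀(7.3/1.4) = 84.1 − 14.34 = 69.76 dB(A).
blower: 87.8 − 20·log₁₀(16.6/1.4) = 87.8 − 21.48 = 66.32 dB(A).
diesel generator: 98.3 − 20·log₁₀(4.9/1.4) = 98.3 − 10.88 = 87.42 dB(A).
Σ 10^(L/10) = 5.662e+08 → L_total = 10·log₁₀(5.662e+08) = 87.53 dB(A).

87.5 dB(A)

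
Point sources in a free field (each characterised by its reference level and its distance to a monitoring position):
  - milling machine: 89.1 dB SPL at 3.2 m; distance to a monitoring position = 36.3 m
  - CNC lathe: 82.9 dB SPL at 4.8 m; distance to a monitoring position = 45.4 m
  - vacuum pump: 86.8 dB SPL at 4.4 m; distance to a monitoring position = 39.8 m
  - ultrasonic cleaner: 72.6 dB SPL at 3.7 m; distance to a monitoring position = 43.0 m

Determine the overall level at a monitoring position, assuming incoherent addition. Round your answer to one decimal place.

71.6 dB SPL

First find each source's level at the receiver (point-source: −20·log₁₀(r/r_ref)), then combine on an intensity basis.
milling machine: 89.1 − 20·log₁₀(36.3/3.2) = 89.1 − 21.10 = 68.00 dB SPL.
CNC lathe: 82.9 − 20·log₁₀(45.4/4.8) = 82.9 − 19.52 = 63.38 dB SPL.
vacuum pump: 86.8 − 20·log₁₀(39.8/4.4) = 86.8 − 19.13 = 67.67 dB SPL.
ultrasonic cleaner: 72.6 − 20·log₁₀(43.0/3.7) = 72.6 − 21.31 = 51.29 dB SPL.
Σ 10^(L/10) = 1.448e+07 → L_total = 10·log₁₀(1.448e+07) = 71.61 dB SPL.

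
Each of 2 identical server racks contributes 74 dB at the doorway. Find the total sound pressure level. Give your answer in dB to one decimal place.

With 2 equal, uncorrelated contributions the intensity is 2× that of one unit, giving a rise of 10·log₁₀ 2.
L_total = 74 + 10·log₁₀(2) = 74 + 3.010 = 77.01 dB.

77.0 dB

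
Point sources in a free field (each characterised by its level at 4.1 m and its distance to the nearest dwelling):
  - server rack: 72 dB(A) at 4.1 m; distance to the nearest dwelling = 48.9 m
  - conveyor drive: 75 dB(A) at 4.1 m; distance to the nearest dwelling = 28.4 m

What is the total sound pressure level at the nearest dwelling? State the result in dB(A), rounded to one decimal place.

58.9 dB(A)

Propagate each source to the receiver with L = L_ref − 20·log₁₀(r/r_ref), then add intensities.
server rack: 72 − 20·log₁₀(48.9/4.1) = 72 − 21.53 = 50.47 dB(A).
conveyor drive: 75 − 20·log₁₀(28.4/4.1) = 75 − 16.81 = 58.19 dB(A).
Σ 10^(L/10) = 7.705e+05 → L_total = 10·log₁₀(7.705e+05) = 58.87 dB(A).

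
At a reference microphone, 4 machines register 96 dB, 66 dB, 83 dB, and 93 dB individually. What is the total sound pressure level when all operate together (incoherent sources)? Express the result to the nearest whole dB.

For uncorrelated sources the intensities add, so convert each level to linear form, sum, and take 10·log₁₀ of the total.
Σ 10^(L/10) = 10^(96/10) + 10^(66/10) + 10^(83/10) + 10^(93/10) = 6.180e+09.
L_total = 10·log₁₀(6.180e+09) = 97.91 dB.

98 dB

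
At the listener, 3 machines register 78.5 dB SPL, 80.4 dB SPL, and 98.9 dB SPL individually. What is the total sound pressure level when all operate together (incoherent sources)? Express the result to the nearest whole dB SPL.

Incoherent sources combine by intensity addition: L_total = 10·log₁₀(Σ 10^(L_i/10)).
Σ 10^(L/10) = 10^(78.5/10) + 10^(80.4/10) + 10^(98.9/10) = 7.943e+09.
L_total = 10·log₁₀(7.943e+09) = 99.00 dB SPL.

99 dB SPL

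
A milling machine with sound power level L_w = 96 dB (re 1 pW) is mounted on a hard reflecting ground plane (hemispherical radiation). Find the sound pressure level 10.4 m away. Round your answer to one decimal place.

67.7 dB

L_p = L_w − 10·log₁₀(2π·r²) with r = 10.4 m.
2π·r² = 679.6 m², 10·log₁₀ of that is 28.322 dB.
L_p = 96 − 28.322 = 67.68 dB.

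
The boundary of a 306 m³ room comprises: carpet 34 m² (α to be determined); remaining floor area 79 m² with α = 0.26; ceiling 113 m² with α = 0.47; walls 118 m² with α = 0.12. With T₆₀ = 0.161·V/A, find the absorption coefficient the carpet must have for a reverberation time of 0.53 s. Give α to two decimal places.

0.15

A = 0.161·V/T₆₀ = 0.161·306/0.53 = 92.95 m² sabins.
Absorption from the other surfaces = 79·0.26 + 113·0.47 + 118·0.12 = 87.81 m², so the carpet must supply 5.14 m² over 34 m².
α = 5.14/34 = 0.151.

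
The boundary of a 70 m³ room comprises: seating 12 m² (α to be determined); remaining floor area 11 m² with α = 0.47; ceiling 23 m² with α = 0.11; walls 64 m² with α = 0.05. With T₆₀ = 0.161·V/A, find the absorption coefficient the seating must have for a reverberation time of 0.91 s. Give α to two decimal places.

Required total absorption A = 0.161·70/0.91 = 12.38 m².
Absorption from the other surfaces = 11·0.47 + 23·0.11 + 64·0.05 = 10.90 m², so the seating must supply 1.48 m² over 12 m².
α = 1.48/12 = 0.124.

0.12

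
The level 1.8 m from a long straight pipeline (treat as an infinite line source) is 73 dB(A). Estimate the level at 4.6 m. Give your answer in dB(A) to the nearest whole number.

69 dB(A)

For a line source, L₂ = L₁ − 10·log₁₀(r₂/r₁).
L₂ = 73 − 10·log₁₀(4.6/1.8) = 73 − 4.075 = 68.93 dB(A).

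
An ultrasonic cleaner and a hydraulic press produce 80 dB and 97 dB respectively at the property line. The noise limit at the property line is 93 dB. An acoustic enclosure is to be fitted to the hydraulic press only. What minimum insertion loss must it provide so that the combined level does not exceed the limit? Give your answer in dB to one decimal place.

4.2 dB

Fixed contribution from the other source: Σ 10^(L/10) = 10^(80/10) = 1.000e+08 (80.00 dB).
The limit corresponds to 10^(93/10) = 1.995e+09; subtracting the fixed part leaves 1.895e+09 for the hydraulic press, i.e. 92.78 dB.
Required insertion loss = 97 − 92.78 = 4.22 dB.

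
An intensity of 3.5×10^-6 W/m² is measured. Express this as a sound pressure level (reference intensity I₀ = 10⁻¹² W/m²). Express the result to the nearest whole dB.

65 dB

Dividing by I₀ shifts the exponent by 12: I/I₀ = 3.5×10^6.
L = 10·(0.5441 + 6) = 65.44 dB.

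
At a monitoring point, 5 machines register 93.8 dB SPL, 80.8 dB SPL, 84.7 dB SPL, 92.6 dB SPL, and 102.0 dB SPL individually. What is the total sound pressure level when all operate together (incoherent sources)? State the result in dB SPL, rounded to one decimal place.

103.1 dB SPL

For uncorrelated sources the intensities add, so convert each level to linear form, sum, and take 10·log₁₀ of the total.
Σ 10^(L/10) = 10^(93.8/10) + 10^(80.8/10) + 10^(84.7/10) + 10^(92.6/10) + 10^(102.0/10) = 2.048e+10.
L_total = 10·log₁₀(2.048e+10) = 103.11 dB SPL.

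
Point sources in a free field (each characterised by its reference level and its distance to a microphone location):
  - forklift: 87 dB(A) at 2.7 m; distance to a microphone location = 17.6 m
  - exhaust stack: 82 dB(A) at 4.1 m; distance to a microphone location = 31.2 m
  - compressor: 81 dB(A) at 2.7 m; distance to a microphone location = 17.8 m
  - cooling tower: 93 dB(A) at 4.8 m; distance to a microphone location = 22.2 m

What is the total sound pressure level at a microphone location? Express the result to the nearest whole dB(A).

Apply inverse-square spreading to bring every level to the receiver, then sum 10^(L/10).
forklift: 87 − 20·log₁₀(17.6/2.7) = 87 − 16.28 = 70.72 dB(A).
exhaust stack: 82 − 20·log₁₀(31.2/4.1) = 82 − 17.63 = 64.37 dB(A).
compressor: 81 − 20·log₁₀(17.8/2.7) = 81 − 16.38 = 64.62 dB(A).
cooling tower: 93 − 20·log₁₀(22.2/4.8) = 93 − 13.30 = 79.70 dB(A).
Σ 10^(L/10) = 1.107e+08 → L_total = 10·log₁₀(1.107e+08) = 80.44 dB(A).

80 dB(A)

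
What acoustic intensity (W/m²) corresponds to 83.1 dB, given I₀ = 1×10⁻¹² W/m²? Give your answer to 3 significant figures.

L = 10·log₁₀(I/I₀) ⇒ I = I₀·10^(L/10) = 10⁻¹² × 10^8.31.

0.000204 W/m²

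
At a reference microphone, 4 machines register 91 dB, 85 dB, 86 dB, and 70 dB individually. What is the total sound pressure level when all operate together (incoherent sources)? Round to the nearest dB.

Incoherent sources combine by intensity addition: L_total = 10·log₁₀(Σ 10^(L_i/10)).
Σ 10^(L/10) = 10^(91/10) + 10^(85/10) + 10^(86/10) + 10^(70/10) = 1.983e+09.
L_total = 10·log₁₀(1.983e+09) = 92.97 dB.

93 dB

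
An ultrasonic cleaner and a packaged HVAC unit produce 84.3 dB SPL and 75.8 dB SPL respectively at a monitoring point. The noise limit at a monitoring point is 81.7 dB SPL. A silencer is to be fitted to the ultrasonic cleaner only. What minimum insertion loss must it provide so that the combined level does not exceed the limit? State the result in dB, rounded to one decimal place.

Everything except the ultrasonic cleaner sums to 10^(75.8/10) = 3.802e+07 in linear terms, 75.80 dB SPL.
To meet 81.7 dB SPL overall, the treated ultrasonic cleaner may contribute at most 10^(81.7/10) − 3.802e+07 = 1.099e+08, i.e. 80.41 dB SPL.
So the ultrasonic cleaner must be reduced from 84.3 to 80.41 dB SPL: IL = 3.89 dB.

3.9 dB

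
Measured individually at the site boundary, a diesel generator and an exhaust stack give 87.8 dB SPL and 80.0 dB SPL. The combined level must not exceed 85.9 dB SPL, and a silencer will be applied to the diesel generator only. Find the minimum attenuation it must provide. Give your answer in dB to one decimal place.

The untreated sources together contribute 10^(80.0/10) = 1.000e+08, i.e. 80.00 dB SPL.
The limit corresponds to 10^(85.9/10) = 3.890e+08; subtracting the fixed part leaves 2.890e+08 for the diesel generator, i.e. 84.61 dB SPL.
So the diesel generator must be reduced from 87.8 to 84.61 dB SPL: IL = 3.19 dB.

3.2 dB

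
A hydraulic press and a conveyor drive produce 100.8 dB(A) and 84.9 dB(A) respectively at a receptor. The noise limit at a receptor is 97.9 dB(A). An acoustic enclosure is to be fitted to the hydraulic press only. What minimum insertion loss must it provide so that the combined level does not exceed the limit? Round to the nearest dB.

3 dB

Everything except the hydraulic press sums to 10^(84.9/10) = 3.090e+08 in linear terms, 84.90 dB(A).
To meet 97.9 dB(A) overall, the treated hydraulic press may contribute at most 10^(97.9/10) − 3.090e+08 = 5.857e+09, i.e. 97.68 dB(A).
So the hydraulic press must be reduced from 100.8 to 97.68 dB(A): IL = 3.12 dB.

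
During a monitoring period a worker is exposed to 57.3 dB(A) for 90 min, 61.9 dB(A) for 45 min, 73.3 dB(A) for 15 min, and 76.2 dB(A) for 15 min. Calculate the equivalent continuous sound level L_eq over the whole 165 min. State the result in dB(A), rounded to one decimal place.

L_eq = 10·log₁₀[(1/T)·Σ tᵢ·10^(Lᵢ/10)] with T = 165 min.
Σ tᵢ·10^(Lᵢ/10) = 90·10^(57.3/10) + 45·10^(61.9/10) + 15·10^(73.3/10) + 15·10^(76.2/10) = 1.064e+09.
L_eq = 10·log₁₀(1.064e+09/165) = 68.09 dB(A).

68.1 dB(A)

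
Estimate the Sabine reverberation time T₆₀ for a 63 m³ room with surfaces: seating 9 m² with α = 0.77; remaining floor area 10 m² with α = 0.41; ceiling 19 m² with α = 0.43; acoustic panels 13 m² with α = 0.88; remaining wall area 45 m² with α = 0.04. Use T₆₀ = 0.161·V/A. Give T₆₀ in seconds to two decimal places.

0.31 s

A = Σ Sᵢαᵢ = 9·0.77 + 10·0.41 + 19·0.43 + 13·0.88 + 45·0.04 = 32.44 m².
T₆₀ = 0.161·V/A = 0.161·63/32.44 = 0.313 s.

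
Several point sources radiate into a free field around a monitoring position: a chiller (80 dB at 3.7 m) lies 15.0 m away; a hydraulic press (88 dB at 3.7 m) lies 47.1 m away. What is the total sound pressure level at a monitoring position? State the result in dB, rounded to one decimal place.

Propagate each source to the receiver with L = L_ref − 20·log₁₀(r/r_ref), then add intensities.
chiller: 80 − 20·log₁₀(15.0/3.7) = 80 − 12.16 = 67.84 dB.
hydraulic press: 88 − 20·log₁₀(47.1/3.7) = 88 − 22.10 = 65.90 dB.
Σ 10^(L/10) = 9.978e+06 → L_total = 10·log₁₀(9.978e+06) = 69.99 dB.

70.0 dB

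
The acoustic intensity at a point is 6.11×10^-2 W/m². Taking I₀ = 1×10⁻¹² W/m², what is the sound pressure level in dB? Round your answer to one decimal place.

Dividing by I₀ shifts the exponent by 12: I/I₀ = 6.11×10^10.
L = 10·(0.7860 + 10) = 107.86 dB.

107.9 dB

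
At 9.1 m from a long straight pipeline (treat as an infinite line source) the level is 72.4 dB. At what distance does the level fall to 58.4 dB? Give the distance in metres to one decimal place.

Line-source spreading drops the level by 10·log₁₀(r₂/r₁); inverting, r₂/r₁ = 10^(ΔL/10).
r₂ = 9.1·10^((72.4−58.4)/10) = 9.1·10^(14.0/10) = 228.58 m.

228.6 m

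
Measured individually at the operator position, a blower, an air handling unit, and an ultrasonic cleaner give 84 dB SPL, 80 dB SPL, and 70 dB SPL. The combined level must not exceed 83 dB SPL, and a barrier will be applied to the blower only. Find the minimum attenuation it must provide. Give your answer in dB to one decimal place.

The untreated sources together contribute 10^(80/10) + 10^(70/10) = 1.100e+08, i.e. 80.41 dB SPL.
To meet 83 dB SPL overall, the treated blower may contribute at most 10^(83/10) − 1.100e+08 = 8.953e+07, i.e. 79.52 dB SPL.
Required insertion loss = 84 − 79.52 = 4.48 dB.

4.5 dB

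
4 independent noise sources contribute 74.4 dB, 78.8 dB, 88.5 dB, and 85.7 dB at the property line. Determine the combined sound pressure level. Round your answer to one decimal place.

90.7 dB

Incoherent sources combine by intensity addition: L_total = 10·log₁₀(Σ 10^(L_i/10)).
Σ 10^(L/10) = 10^(74.4/10) + 10^(78.8/10) + 10^(88.5/10) + 10^(85.7/10) = 1.183e+09.
L_total = 10·log₁₀(1.183e+09) = 90.73 dB.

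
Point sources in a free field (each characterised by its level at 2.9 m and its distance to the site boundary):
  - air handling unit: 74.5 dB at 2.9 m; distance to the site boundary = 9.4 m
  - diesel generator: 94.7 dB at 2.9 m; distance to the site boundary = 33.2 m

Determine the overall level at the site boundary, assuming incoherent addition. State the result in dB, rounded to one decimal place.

74.0 dB

Apply inverse-square spreading to bring every level to the receiver, then sum 10^(L/10).
air handling unit: 74.5 − 20·log₁₀(9.4/2.9) = 74.5 − 10.21 = 64.29 dB.
diesel generator: 94.7 − 20·log₁₀(33.2/2.9) = 94.7 − 21.17 = 73.53 dB.
Σ 10^(L/10) = 2.520e+07 → L_total = 10·log₁₀(2.520e+07) = 74.01 dB.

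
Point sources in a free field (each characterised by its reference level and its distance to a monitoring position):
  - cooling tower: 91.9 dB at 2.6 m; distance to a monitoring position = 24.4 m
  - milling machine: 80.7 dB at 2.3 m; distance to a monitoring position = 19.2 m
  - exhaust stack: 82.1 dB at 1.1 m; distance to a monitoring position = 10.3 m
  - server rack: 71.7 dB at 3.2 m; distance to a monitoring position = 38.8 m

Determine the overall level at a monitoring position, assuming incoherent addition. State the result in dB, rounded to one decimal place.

73.3 dB

Propagate each source to the receiver with L = L_ref − 20·log₁₀(r/r_ref), then add intensities.
cooling tower: 91.9 − 20·log₁₀(24.4/2.6) = 91.9 − 19.45 = 72.45 dB.
milling machine: 80.7 − 20·log₁₀(19.2/2.3) = 80.7 − 18.43 = 62.27 dB.
exhaust stack: 82.1 − 20·log₁₀(10.3/1.1) = 82.1 − 19.43 = 62.67 dB.
server rack: 71.7 − 20·log₁₀(38.8/3.2) = 71.7 − 21.67 = 50.03 dB.
Σ 10^(L/10) = 2.122e+07 → L_total = 10·log₁₀(2.122e+07) = 73.27 dB.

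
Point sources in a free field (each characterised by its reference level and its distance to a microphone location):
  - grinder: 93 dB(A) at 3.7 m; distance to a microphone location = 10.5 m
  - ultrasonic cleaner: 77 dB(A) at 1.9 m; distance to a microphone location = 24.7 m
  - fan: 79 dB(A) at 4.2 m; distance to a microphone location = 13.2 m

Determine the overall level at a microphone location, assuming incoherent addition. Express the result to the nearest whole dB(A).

First find each source's level at the receiver (point-source: −20·log₁₀(r/r_ref)), then combine on an intensity basis.
grinder: 93 − 20·log₁₀(10.5/3.7) = 93 − 9.06 = 83.94 dB(A).
ultrasonic cleaner: 77 − 20·log₁₀(24.7/1.9) = 77 − 22.28 = 54.72 dB(A).
fan: 79 − 20·log₁₀(13.2/4.2) = 79 − 9.95 = 69.05 dB(A).
Σ 10^(L/10) = 2.561e+08 → L_total = 10·log₁₀(2.561e+08) = 84.08 dB(A).

84 dB(A)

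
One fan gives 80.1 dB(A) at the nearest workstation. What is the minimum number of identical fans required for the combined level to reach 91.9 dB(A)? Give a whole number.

16

Need L₁ + 10·log₁₀ N ≥ 91.9, i.e. log₁₀ N ≥ 1.18.
N ≥ 10^(11.8/10) = 15.136, so N = 16.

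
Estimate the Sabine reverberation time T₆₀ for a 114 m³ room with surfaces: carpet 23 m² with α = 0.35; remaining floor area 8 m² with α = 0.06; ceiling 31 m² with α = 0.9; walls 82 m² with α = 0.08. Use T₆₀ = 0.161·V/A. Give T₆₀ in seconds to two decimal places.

A = Σ Sᵢαᵢ = 23·0.35 + 8·0.06 + 31·0.9 + 82·0.08 = 42.99 m².
T₆₀ = 0.161·V/A = 0.161·114/42.99 = 0.427 s.

0.43 s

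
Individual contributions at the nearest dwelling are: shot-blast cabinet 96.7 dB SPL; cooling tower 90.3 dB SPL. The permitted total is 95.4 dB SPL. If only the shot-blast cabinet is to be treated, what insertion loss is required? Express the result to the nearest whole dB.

3 dB

The untreated sources together contribute 10^(90.3/10) = 1.072e+09, i.e. 90.30 dB SPL.
The limit corresponds to 10^(95.4/10) = 3.467e+09; subtracting the fixed part leaves 2.396e+09 for the shot-blast cabinet, i.e. 93.79 dB SPL.
Required insertion loss = 96.7 − 93.79 = 2.91 dB.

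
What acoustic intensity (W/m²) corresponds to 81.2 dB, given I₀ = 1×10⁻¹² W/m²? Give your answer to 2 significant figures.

0.00013 W/m²

I/I₀ = 10^(81.2/10) = 1.318e+08, so I = 1.318e+08 × 10⁻¹² W/m².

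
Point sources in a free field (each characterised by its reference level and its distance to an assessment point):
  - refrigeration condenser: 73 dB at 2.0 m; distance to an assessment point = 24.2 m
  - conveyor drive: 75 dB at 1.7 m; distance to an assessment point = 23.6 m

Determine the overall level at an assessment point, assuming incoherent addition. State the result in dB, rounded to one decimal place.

Propagate each source to the receiver with L = L_ref − 20·log₁₀(r/r_ref), then add intensities.
refrigeration condenser: 73 − 20·log₁₀(24.2/2.0) = 73 − 21.66 = 51.34 dB.
conveyor drive: 75 − 20·log₁₀(23.6/1.7) = 75 − 22.85 = 52.15 dB.
Σ 10^(L/10) = 3.004e+05 → L_total = 10·log₁₀(3.004e+05) = 54.78 dB.

54.8 dB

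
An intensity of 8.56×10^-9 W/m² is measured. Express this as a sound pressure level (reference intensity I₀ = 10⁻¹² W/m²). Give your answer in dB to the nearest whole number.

Dividing by I₀ shifts the exponent by 12: I/I₀ = 8.56×10^3.
L = 10·(0.9325 + 3) = 39.32 dB.

39 dB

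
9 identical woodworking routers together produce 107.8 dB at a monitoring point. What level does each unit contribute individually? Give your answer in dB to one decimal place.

For N identical incoherent sources L_total = L₁ + 10·log₁₀ N, so L₁ = 107.8 − 10·log₁₀(9) = 107.8 − 9.542.

98.3 dB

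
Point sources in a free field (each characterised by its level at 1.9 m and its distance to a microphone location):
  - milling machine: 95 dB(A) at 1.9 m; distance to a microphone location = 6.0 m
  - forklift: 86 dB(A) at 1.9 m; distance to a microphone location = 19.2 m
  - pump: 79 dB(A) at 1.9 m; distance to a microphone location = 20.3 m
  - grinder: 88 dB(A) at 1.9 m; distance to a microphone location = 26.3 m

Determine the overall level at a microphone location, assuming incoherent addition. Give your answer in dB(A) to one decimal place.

Propagate each source to the receiver with L = L_ref − 20·log₁₀(r/r_ref), then add intensities.
milling machine: 95 − 20·log₁₀(6.0/1.9) = 95 − 9.99 = 85.01 dB(A).
forklift: 86 − 20·log₁₀(19.2/1.9) = 86 − 20.09 = 65.91 dB(A).
pump: 79 − 20·log₁₀(20.3/1.9) = 79 − 20.57 = 58.43 dB(A).
grinder: 88 − 20·log₁₀(26.3/1.9) = 88 − 22.82 = 65.18 dB(A).
Σ 10^(L/10) = 3.250e+08 → L_total = 10·log₁₀(3.250e+08) = 85.12 dB(A).

85.1 dB(A)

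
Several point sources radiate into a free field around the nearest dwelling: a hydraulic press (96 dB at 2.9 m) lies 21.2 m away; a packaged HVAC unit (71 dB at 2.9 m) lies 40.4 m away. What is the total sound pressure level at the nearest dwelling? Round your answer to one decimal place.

78.7 dB

First find each source's level at the receiver (point-source: −20·log₁₀(r/r_ref)), then combine on an intensity basis.
hydraulic press: 96 − 20·log₁₀(21.2/2.9) = 96 − 17.28 = 78.72 dB.
packaged HVAC unit: 71 − 20·log₁₀(40.4/2.9) = 71 − 22.88 = 48.12 dB.
Σ 10^(L/10) = 7.456e+07 → L_total = 10·log₁₀(7.456e+07) = 78.73 dB.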